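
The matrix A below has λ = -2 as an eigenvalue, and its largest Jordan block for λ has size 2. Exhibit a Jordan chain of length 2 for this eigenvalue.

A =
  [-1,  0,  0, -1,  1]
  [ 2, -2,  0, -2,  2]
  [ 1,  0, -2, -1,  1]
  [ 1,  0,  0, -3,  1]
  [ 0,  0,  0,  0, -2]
A Jordan chain for λ = -2 of length 2:
v_1 = (1, 2, 1, 1, 0)ᵀ
v_2 = (1, 0, 0, 0, 0)ᵀ

Let N = A − (-2)·I. We want v_2 with N^2 v_2 = 0 but N^1 v_2 ≠ 0; then v_{j-1} := N · v_j for j = 2, …, 2.

Pick v_2 = (1, 0, 0, 0, 0)ᵀ.
Then v_1 = N · v_2 = (1, 2, 1, 1, 0)ᵀ.

Sanity check: (A − (-2)·I) v_1 = (0, 0, 0, 0, 0)ᵀ = 0. ✓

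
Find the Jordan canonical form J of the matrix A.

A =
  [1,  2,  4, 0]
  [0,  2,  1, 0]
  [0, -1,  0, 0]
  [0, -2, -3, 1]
J_3(1) ⊕ J_1(1)

The characteristic polynomial is
  det(x·I − A) = x^4 - 4*x^3 + 6*x^2 - 4*x + 1 = (x - 1)^4

Eigenvalues and multiplicities (the geometric multiplicity of λ is n − rank(A − λI), which equals the number of Jordan blocks for λ):
  λ = 1: algebraic multiplicity = 4, geometric multiplicity = 2

Determining the block sizes for each eigenvalue:
  λ = 1: with am = 4 and gm = 2, the partition is not yet determined (e.g. several partitions of 4 into 2 parts exist). Let N = A − (1)·I. Computing rank(N^1) = 2, rank(N^2) = 1, rank(N^3) = 0; the number of blocks of size ≥ j is rank(N^{j−1}) − rank(N^j), giving [2, 1, 1]. So we have 1 block(s) of size 3, 1 block(s) of size 1 → block sizes [3, 1]

Assembling the blocks gives a Jordan form
J =
  [1, 1, 0, 0]
  [0, 1, 1, 0]
  [0, 0, 1, 0]
  [0, 0, 0, 1]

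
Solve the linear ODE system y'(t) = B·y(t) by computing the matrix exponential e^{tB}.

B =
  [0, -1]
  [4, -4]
e^{tB} =
  [2*t*exp(-2*t) + exp(-2*t), -t*exp(-2*t)]
  [4*t*exp(-2*t), -2*t*exp(-2*t) + exp(-2*t)]

Strategy: write B = P · J · P⁻¹ where J is a Jordan canonical form, so e^{tB} = P · e^{tJ} · P⁻¹, and e^{tJ} can be computed block-by-block.

B has Jordan form
J =
  [-2,  1]
  [ 0, -2]
(up to reordering of blocks).

Per-block formulas:
  For a 2×2 Jordan block J_2(-2): exp(t · J_2(-2)) = e^(-2t)·(I + t·N), where N is the 2×2 nilpotent shift.

After assembling e^{tJ} and conjugating by P, we get:

e^{tB} =
  [2*t*exp(-2*t) + exp(-2*t), -t*exp(-2*t)]
  [4*t*exp(-2*t), -2*t*exp(-2*t) + exp(-2*t)]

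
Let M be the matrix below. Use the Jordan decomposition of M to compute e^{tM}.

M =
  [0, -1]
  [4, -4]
e^{tM} =
  [2*t*exp(-2*t) + exp(-2*t), -t*exp(-2*t)]
  [4*t*exp(-2*t), -2*t*exp(-2*t) + exp(-2*t)]

Strategy: write M = P · J · P⁻¹ where J is a Jordan canonical form, so e^{tM} = P · e^{tJ} · P⁻¹, and e^{tJ} can be computed block-by-block.

M has Jordan form
J =
  [-2,  1]
  [ 0, -2]
(up to reordering of blocks).

Per-block formulas:
  For a 2×2 Jordan block J_2(-2): exp(t · J_2(-2)) = e^(-2t)·(I + t·N), where N is the 2×2 nilpotent shift.

After assembling e^{tJ} and conjugating by P, we get:

e^{tM} =
  [2*t*exp(-2*t) + exp(-2*t), -t*exp(-2*t)]
  [4*t*exp(-2*t), -2*t*exp(-2*t) + exp(-2*t)]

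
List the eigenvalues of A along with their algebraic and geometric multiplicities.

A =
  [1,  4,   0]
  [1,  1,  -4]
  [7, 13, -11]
λ = -3: alg = 3, geom = 1

Step 1 — factor the characteristic polynomial to read off the algebraic multiplicities:
  χ_A(x) = (x + 3)^3

Step 2 — compute geometric multiplicities via the rank-nullity identity g(λ) = n − rank(A − λI):
  rank(A − (-3)·I) = 2, so dim ker(A − (-3)·I) = n − 2 = 1

Summary:
  λ = -3: algebraic multiplicity = 3, geometric multiplicity = 1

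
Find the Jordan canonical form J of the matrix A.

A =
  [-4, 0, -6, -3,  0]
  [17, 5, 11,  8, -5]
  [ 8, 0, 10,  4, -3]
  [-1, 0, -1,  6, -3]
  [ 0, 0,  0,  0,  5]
J_1(2) ⊕ J_3(5) ⊕ J_1(5)

The characteristic polynomial is
  det(x·I − A) = x^5 - 22*x^4 + 190*x^3 - 800*x^2 + 1625*x - 1250 = (x - 5)^4*(x - 2)

Eigenvalues and multiplicities (the geometric multiplicity of λ is n − rank(A − λI), which equals the number of Jordan blocks for λ):
  λ = 2: algebraic multiplicity = 1, geometric multiplicity = 1
  λ = 5: algebraic multiplicity = 4, geometric multiplicity = 2

Determining the block sizes for each eigenvalue:
  λ = 2: one block (gm = 1), so the single block has size am = 1 → block sizes [1]
  λ = 5: with am = 4 and gm = 2, the partition is not yet determined (e.g. several partitions of 4 into 2 parts exist). Let N = A − (5)·I. Computing rank(N^1) = 3, rank(N^2) = 2, rank(N^3) = 1; the number of blocks of size ≥ j is rank(N^{j−1}) − rank(N^j), giving [2, 1, 1]. So we have 1 block(s) of size 3, 1 block(s) of size 1 → block sizes [3, 1]

Assembling the blocks gives a Jordan form
J =
  [2, 0, 0, 0, 0]
  [0, 5, 1, 0, 0]
  [0, 0, 5, 1, 0]
  [0, 0, 0, 5, 0]
  [0, 0, 0, 0, 5]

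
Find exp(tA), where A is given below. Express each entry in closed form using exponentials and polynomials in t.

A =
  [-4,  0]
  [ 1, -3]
e^{tA} =
  [exp(-4*t), 0]
  [exp(-3*t) - exp(-4*t), exp(-3*t)]

Strategy: write A = P · J · P⁻¹ where J is a Jordan canonical form, so e^{tA} = P · e^{tJ} · P⁻¹, and e^{tJ} can be computed block-by-block.

A has Jordan form
J =
  [-4,  0]
  [ 0, -3]
(up to reordering of blocks).

Per-block formulas:
  For a 1×1 block at λ = -4: exp(t · [-4]) = [e^(-4t)].
  For a 1×1 block at λ = -3: exp(t · [-3]) = [e^(-3t)].

After assembling e^{tJ} and conjugating by P, we get:

e^{tA} =
  [exp(-4*t), 0]
  [exp(-3*t) - exp(-4*t), exp(-3*t)]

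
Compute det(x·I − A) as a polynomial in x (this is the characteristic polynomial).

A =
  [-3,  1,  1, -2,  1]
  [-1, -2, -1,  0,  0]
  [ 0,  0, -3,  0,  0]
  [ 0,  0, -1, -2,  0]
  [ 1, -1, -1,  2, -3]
x^5 + 13*x^4 + 67*x^3 + 171*x^2 + 216*x + 108

Expanding det(x·I − A) (e.g. by cofactor expansion or by noting that A is similar to its Jordan form J, which has the same characteristic polynomial as A) gives
  χ_A(x) = x^5 + 13*x^4 + 67*x^3 + 171*x^2 + 216*x + 108
which factors as (x + 2)^2*(x + 3)^3. The eigenvalues (with algebraic multiplicities) are λ = -3 with multiplicity 3, λ = -2 with multiplicity 2.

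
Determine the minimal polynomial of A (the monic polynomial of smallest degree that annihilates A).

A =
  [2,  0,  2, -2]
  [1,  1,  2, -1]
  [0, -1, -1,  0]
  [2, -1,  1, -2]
x^3

The characteristic polynomial is χ_A(x) = x^4, so the eigenvalues are known. The minimal polynomial is
  m_A(x) = Π_λ (x − λ)^{k_λ}
where k_λ is the size of the *largest* Jordan block for λ (equivalently, the smallest k with (A − λI)^k v = 0 for every generalised eigenvector v of λ).

  λ = 0: largest Jordan block has size 3, contributing (x − 0)^3

So m_A(x) = x^3 = x^3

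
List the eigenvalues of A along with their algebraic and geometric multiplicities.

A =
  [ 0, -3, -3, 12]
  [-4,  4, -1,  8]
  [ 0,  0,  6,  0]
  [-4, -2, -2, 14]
λ = 6: alg = 4, geom = 2

Step 1 — factor the characteristic polynomial to read off the algebraic multiplicities:
  χ_A(x) = (x - 6)^4

Step 2 — compute geometric multiplicities via the rank-nullity identity g(λ) = n − rank(A − λI):
  rank(A − (6)·I) = 2, so dim ker(A − (6)·I) = n − 2 = 2

Summary:
  λ = 6: algebraic multiplicity = 4, geometric multiplicity = 2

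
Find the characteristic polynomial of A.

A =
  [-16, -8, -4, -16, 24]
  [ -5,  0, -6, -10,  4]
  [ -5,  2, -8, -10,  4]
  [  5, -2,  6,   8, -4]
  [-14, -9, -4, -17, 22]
x^5 - 6*x^4 - 24*x^3 + 80*x^2 + 336*x + 288

Expanding det(x·I − A) (e.g. by cofactor expansion or by noting that A is similar to its Jordan form J, which has the same characteristic polynomial as A) gives
  χ_A(x) = x^5 - 6*x^4 - 24*x^3 + 80*x^2 + 336*x + 288
which factors as (x - 6)^2*(x + 2)^3. The eigenvalues (with algebraic multiplicities) are λ = -2 with multiplicity 3, λ = 6 with multiplicity 2.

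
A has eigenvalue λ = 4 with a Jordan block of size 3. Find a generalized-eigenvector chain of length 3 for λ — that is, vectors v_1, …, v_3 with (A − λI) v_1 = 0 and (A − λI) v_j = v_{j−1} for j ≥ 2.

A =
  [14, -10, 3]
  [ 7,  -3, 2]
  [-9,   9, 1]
A Jordan chain for λ = 4 of length 3:
v_1 = (3, 3, 0)ᵀ
v_2 = (10, 7, -9)ᵀ
v_3 = (1, 0, 0)ᵀ

Let N = A − (4)·I. We want v_3 with N^3 v_3 = 0 but N^2 v_3 ≠ 0; then v_{j-1} := N · v_j for j = 3, …, 2.

Pick v_3 = (1, 0, 0)ᵀ.
Then v_2 = N · v_3 = (10, 7, -9)ᵀ.
Then v_1 = N · v_2 = (3, 3, 0)ᵀ.

Sanity check: (A − (4)·I) v_1 = (0, 0, 0)ᵀ = 0. ✓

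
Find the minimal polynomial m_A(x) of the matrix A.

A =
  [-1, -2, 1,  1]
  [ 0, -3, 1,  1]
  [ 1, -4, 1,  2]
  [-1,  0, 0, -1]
x^3 + 3*x^2 + 3*x + 1

The characteristic polynomial is χ_A(x) = (x + 1)^4, so the eigenvalues are known. The minimal polynomial is
  m_A(x) = Π_λ (x − λ)^{k_λ}
where k_λ is the size of the *largest* Jordan block for λ (equivalently, the smallest k with (A − λI)^k v = 0 for every generalised eigenvector v of λ).

  λ = -1: largest Jordan block has size 3, contributing (x + 1)^3

So m_A(x) = (x + 1)^3 = x^3 + 3*x^2 + 3*x + 1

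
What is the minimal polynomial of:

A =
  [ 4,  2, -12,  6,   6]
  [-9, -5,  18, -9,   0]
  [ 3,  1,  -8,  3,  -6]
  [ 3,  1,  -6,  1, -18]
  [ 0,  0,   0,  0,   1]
x^3 + 3*x^2 - 4

The characteristic polynomial is χ_A(x) = (x - 1)*(x + 2)^4, so the eigenvalues are known. The minimal polynomial is
  m_A(x) = Π_λ (x − λ)^{k_λ}
where k_λ is the size of the *largest* Jordan block for λ (equivalently, the smallest k with (A − λI)^k v = 0 for every generalised eigenvector v of λ).

  λ = -2: largest Jordan block has size 2, contributing (x + 2)^2
  λ = 1: largest Jordan block has size 1, contributing (x − 1)

So m_A(x) = (x - 1)*(x + 2)^2 = x^3 + 3*x^2 - 4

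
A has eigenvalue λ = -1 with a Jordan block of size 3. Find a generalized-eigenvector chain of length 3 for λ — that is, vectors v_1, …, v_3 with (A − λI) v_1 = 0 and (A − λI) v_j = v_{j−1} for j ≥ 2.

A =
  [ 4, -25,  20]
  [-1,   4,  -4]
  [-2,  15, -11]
A Jordan chain for λ = -1 of length 3:
v_1 = (10, -2, -5)ᵀ
v_2 = (5, -1, -2)ᵀ
v_3 = (1, 0, 0)ᵀ

Let N = A − (-1)·I. We want v_3 with N^3 v_3 = 0 but N^2 v_3 ≠ 0; then v_{j-1} := N · v_j for j = 3, …, 2.

Pick v_3 = (1, 0, 0)ᵀ.
Then v_2 = N · v_3 = (5, -1, -2)ᵀ.
Then v_1 = N · v_2 = (10, -2, -5)ᵀ.

Sanity check: (A − (-1)·I) v_1 = (0, 0, 0)ᵀ = 0. ✓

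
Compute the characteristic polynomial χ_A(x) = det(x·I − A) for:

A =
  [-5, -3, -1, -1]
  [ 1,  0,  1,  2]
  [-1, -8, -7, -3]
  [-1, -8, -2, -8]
x^4 + 20*x^3 + 150*x^2 + 500*x + 625

Expanding det(x·I − A) (e.g. by cofactor expansion or by noting that A is similar to its Jordan form J, which has the same characteristic polynomial as A) gives
  χ_A(x) = x^4 + 20*x^3 + 150*x^2 + 500*x + 625
which factors as (x + 5)^4. The eigenvalues (with algebraic multiplicities) are λ = -5 with multiplicity 4.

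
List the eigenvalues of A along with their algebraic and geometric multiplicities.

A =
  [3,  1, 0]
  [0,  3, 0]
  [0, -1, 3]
λ = 3: alg = 3, geom = 2

Step 1 — factor the characteristic polynomial to read off the algebraic multiplicities:
  χ_A(x) = (x - 3)^3

Step 2 — compute geometric multiplicities via the rank-nullity identity g(λ) = n − rank(A − λI):
  rank(A − (3)·I) = 1, so dim ker(A − (3)·I) = n − 1 = 2

Summary:
  λ = 3: algebraic multiplicity = 3, geometric multiplicity = 2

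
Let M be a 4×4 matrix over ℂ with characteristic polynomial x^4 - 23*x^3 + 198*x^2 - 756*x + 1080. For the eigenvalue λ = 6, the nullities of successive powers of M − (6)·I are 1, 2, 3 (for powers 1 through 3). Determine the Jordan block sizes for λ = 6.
Block sizes for λ = 6: [3]

From the dimensions of kernels of powers, the number of Jordan blocks of size at least j is d_j − d_{j−1} where d_j = dim ker(N^j) (with d_0 = 0). Computing the differences gives [1, 1, 1].
The number of blocks of size exactly k is (#blocks of size ≥ k) − (#blocks of size ≥ k + 1), so the partition is: 1 block(s) of size 3.
In nonincreasing order the block sizes are [3].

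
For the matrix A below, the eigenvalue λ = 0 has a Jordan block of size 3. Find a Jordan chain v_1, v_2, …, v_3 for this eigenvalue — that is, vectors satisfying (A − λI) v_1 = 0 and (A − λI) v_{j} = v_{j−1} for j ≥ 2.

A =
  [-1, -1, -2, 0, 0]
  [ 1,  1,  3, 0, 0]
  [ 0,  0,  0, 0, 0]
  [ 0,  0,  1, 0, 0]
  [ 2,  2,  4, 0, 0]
A Jordan chain for λ = 0 of length 3:
v_1 = (-1, 1, 0, 0, 2)ᵀ
v_2 = (-2, 3, 0, 1, 4)ᵀ
v_3 = (0, 0, 1, 0, 0)ᵀ

Let N = A − (0)·I. We want v_3 with N^3 v_3 = 0 but N^2 v_3 ≠ 0; then v_{j-1} := N · v_j for j = 3, …, 2.

Pick v_3 = (0, 0, 1, 0, 0)ᵀ.
Then v_2 = N · v_3 = (-2, 3, 0, 1, 4)ᵀ.
Then v_1 = N · v_2 = (-1, 1, 0, 0, 2)ᵀ.

Sanity check: (A − (0)·I) v_1 = (0, 0, 0, 0, 0)ᵀ = 0. ✓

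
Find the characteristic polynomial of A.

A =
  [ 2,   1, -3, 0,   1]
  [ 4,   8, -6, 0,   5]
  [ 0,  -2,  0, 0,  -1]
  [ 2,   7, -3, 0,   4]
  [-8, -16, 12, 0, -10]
x^5

Expanding det(x·I − A) (e.g. by cofactor expansion or by noting that A is similar to its Jordan form J, which has the same characteristic polynomial as A) gives
  χ_A(x) = x^5
which factors as x^5. The eigenvalues (with algebraic multiplicities) are λ = 0 with multiplicity 5.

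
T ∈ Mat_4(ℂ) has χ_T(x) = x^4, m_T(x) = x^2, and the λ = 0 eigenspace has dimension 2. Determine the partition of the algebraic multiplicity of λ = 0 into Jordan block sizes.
Block sizes for λ = 0: [2, 2]

Step 1 — from the characteristic polynomial, algebraic multiplicity of λ = 0 is 4. From dim ker(T − (0)·I) = 2, there are exactly 2 Jordan blocks for λ = 0.
Step 2 — from the minimal polynomial, the factor (x − 0)^2 tells us the largest block for λ = 0 has size 2.
Step 3 — with total size 4, 2 blocks, and largest block 2, the block sizes (in nonincreasing order) are [2, 2].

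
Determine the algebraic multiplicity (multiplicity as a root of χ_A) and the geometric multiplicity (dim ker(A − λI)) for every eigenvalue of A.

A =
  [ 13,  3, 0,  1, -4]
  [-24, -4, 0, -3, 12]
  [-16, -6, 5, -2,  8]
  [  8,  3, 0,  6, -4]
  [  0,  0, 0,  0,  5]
λ = 5: alg = 5, geom = 4

Step 1 — factor the characteristic polynomial to read off the algebraic multiplicities:
  χ_A(x) = (x - 5)^5

Step 2 — compute geometric multiplicities via the rank-nullity identity g(λ) = n − rank(A − λI):
  rank(A − (5)·I) = 1, so dim ker(A − (5)·I) = n − 1 = 4

Summary:
  λ = 5: algebraic multiplicity = 5, geometric multiplicity = 4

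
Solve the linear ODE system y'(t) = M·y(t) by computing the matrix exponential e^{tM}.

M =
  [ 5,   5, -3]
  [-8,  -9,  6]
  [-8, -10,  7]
e^{tM} =
  [4*t*exp(t) + exp(t), 5*t*exp(t), -3*t*exp(t)]
  [-8*t*exp(t), -10*t*exp(t) + exp(t), 6*t*exp(t)]
  [-8*t*exp(t), -10*t*exp(t), 6*t*exp(t) + exp(t)]

Strategy: write M = P · J · P⁻¹ where J is a Jordan canonical form, so e^{tM} = P · e^{tJ} · P⁻¹, and e^{tJ} can be computed block-by-block.

M has Jordan form
J =
  [1, 1, 0]
  [0, 1, 0]
  [0, 0, 1]
(up to reordering of blocks).

Per-block formulas:
  For a 2×2 Jordan block J_2(1): exp(t · J_2(1)) = e^(1t)·(I + t·N), where N is the 2×2 nilpotent shift.
  For a 1×1 block at λ = 1: exp(t · [1]) = [e^(1t)].

After assembling e^{tJ} and conjugating by P, we get:

e^{tM} =
  [4*t*exp(t) + exp(t), 5*t*exp(t), -3*t*exp(t)]
  [-8*t*exp(t), -10*t*exp(t) + exp(t), 6*t*exp(t)]
  [-8*t*exp(t), -10*t*exp(t), 6*t*exp(t) + exp(t)]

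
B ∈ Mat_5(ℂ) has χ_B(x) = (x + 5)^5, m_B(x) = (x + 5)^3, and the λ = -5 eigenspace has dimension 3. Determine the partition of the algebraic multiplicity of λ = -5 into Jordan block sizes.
Block sizes for λ = -5: [3, 1, 1]

Step 1 — from the characteristic polynomial, algebraic multiplicity of λ = -5 is 5. From dim ker(B − (-5)·I) = 3, there are exactly 3 Jordan blocks for λ = -5.
Step 2 — from the minimal polynomial, the factor (x + 5)^3 tells us the largest block for λ = -5 has size 3.
Step 3 — with total size 5, 3 blocks, and largest block 3, the block sizes (in nonincreasing order) are [3, 1, 1].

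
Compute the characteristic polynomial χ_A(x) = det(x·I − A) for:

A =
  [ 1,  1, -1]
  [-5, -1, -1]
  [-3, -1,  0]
x^3

Expanding det(x·I − A) (e.g. by cofactor expansion or by noting that A is similar to its Jordan form J, which has the same characteristic polynomial as A) gives
  χ_A(x) = x^3
which factors as x^3. The eigenvalues (with algebraic multiplicities) are λ = 0 with multiplicity 3.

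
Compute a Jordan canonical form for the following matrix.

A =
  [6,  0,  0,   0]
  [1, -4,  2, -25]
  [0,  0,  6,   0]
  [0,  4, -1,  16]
J_3(6) ⊕ J_1(6)

The characteristic polynomial is
  det(x·I − A) = x^4 - 24*x^3 + 216*x^2 - 864*x + 1296 = (x - 6)^4

Eigenvalues and multiplicities (the geometric multiplicity of λ is n − rank(A − λI), which equals the number of Jordan blocks for λ):
  λ = 6: algebraic multiplicity = 4, geometric multiplicity = 2

Determining the block sizes for each eigenvalue:
  λ = 6: with am = 4 and gm = 2, the partition is not yet determined (e.g. several partitions of 4 into 2 parts exist). Let N = A − (6)·I. Computing rank(N^1) = 2, rank(N^2) = 1, rank(N^3) = 0; the number of blocks of size ≥ j is rank(N^{j−1}) − rank(N^j), giving [2, 1, 1]. So we have 1 block(s) of size 3, 1 block(s) of size 1 → block sizes [3, 1]

Assembling the blocks gives a Jordan form
J =
  [6, 1, 0, 0]
  [0, 6, 1, 0]
  [0, 0, 6, 0]
  [0, 0, 0, 6]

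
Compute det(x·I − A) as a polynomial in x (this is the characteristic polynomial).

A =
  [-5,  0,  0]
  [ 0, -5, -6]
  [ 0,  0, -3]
x^3 + 13*x^2 + 55*x + 75

Expanding det(x·I − A) (e.g. by cofactor expansion or by noting that A is similar to its Jordan form J, which has the same characteristic polynomial as A) gives
  χ_A(x) = x^3 + 13*x^2 + 55*x + 75
which factors as (x + 3)*(x + 5)^2. The eigenvalues (with algebraic multiplicities) are λ = -5 with multiplicity 2, λ = -3 with multiplicity 1.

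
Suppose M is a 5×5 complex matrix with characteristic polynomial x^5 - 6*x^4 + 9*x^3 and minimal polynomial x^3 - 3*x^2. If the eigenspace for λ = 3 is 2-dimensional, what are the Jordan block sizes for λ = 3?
Block sizes for λ = 3: [1, 1]

Step 1 — from the characteristic polynomial, algebraic multiplicity of λ = 3 is 2. From dim ker(M − (3)·I) = 2, there are exactly 2 Jordan blocks for λ = 3.
Step 2 — from the minimal polynomial, the factor (x − 3) tells us the largest block for λ = 3 has size 1.
Step 3 — with total size 2, 2 blocks, and largest block 1, the block sizes (in nonincreasing order) are [1, 1].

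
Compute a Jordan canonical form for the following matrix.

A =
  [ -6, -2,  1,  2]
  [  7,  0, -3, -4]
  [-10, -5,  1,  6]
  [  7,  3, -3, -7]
J_3(-3) ⊕ J_1(-3)

The characteristic polynomial is
  det(x·I − A) = x^4 + 12*x^3 + 54*x^2 + 108*x + 81 = (x + 3)^4

Eigenvalues and multiplicities (the geometric multiplicity of λ is n − rank(A − λI), which equals the number of Jordan blocks for λ):
  λ = -3: algebraic multiplicity = 4, geometric multiplicity = 2

Determining the block sizes for each eigenvalue:
  λ = -3: with am = 4 and gm = 2, the partition is not yet determined (e.g. several partitions of 4 into 2 parts exist). Let N = A − (-3)·I. Computing rank(N^1) = 2, rank(N^2) = 1, rank(N^3) = 0; the number of blocks of size ≥ j is rank(N^{j−1}) − rank(N^j), giving [2, 1, 1]. So we have 1 block(s) of size 3, 1 block(s) of size 1 → block sizes [3, 1]

Assembling the blocks gives a Jordan form
J =
  [-3,  1,  0,  0]
  [ 0, -3,  1,  0]
  [ 0,  0, -3,  0]
  [ 0,  0,  0, -3]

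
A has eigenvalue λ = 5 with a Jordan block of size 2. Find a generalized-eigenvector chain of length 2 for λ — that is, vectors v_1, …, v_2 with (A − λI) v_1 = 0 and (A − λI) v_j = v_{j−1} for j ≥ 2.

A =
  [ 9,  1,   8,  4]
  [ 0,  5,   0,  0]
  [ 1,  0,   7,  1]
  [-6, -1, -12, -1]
A Jordan chain for λ = 5 of length 2:
v_1 = (4, 0, 1, -6)ᵀ
v_2 = (1, 0, 0, 0)ᵀ

Let N = A − (5)·I. We want v_2 with N^2 v_2 = 0 but N^1 v_2 ≠ 0; then v_{j-1} := N · v_j for j = 2, …, 2.

Pick v_2 = (1, 0, 0, 0)ᵀ.
Then v_1 = N · v_2 = (4, 0, 1, -6)ᵀ.

Sanity check: (A − (5)·I) v_1 = (0, 0, 0, 0)ᵀ = 0. ✓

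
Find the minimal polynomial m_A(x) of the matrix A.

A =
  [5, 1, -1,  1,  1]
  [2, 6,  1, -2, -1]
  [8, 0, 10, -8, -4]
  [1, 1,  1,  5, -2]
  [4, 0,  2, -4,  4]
x^3 - 18*x^2 + 108*x - 216

The characteristic polynomial is χ_A(x) = (x - 6)^5, so the eigenvalues are known. The minimal polynomial is
  m_A(x) = Π_λ (x − λ)^{k_λ}
where k_λ is the size of the *largest* Jordan block for λ (equivalently, the smallest k with (A − λI)^k v = 0 for every generalised eigenvector v of λ).

  λ = 6: largest Jordan block has size 3, contributing (x − 6)^3

So m_A(x) = (x - 6)^3 = x^3 - 18*x^2 + 108*x - 216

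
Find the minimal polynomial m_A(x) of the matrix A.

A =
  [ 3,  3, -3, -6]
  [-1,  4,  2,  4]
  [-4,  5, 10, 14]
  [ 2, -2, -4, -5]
x^3 - 9*x^2 + 27*x - 27

The characteristic polynomial is χ_A(x) = (x - 3)^4, so the eigenvalues are known. The minimal polynomial is
  m_A(x) = Π_λ (x − λ)^{k_λ}
where k_λ is the size of the *largest* Jordan block for λ (equivalently, the smallest k with (A − λI)^k v = 0 for every generalised eigenvector v of λ).

  λ = 3: largest Jordan block has size 3, contributing (x − 3)^3

So m_A(x) = (x - 3)^3 = x^3 - 9*x^2 + 27*x - 27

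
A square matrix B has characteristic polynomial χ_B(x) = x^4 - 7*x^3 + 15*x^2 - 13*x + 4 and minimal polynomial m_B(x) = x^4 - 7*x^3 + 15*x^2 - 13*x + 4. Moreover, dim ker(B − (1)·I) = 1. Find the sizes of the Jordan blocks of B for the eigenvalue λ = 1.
Block sizes for λ = 1: [3]

Step 1 — from the characteristic polynomial, algebraic multiplicity of λ = 1 is 3. From dim ker(B − (1)·I) = 1, there are exactly 1 Jordan blocks for λ = 1.
Step 2 — from the minimal polynomial, the factor (x − 1)^3 tells us the largest block for λ = 1 has size 3.
Step 3 — with total size 3, 1 blocks, and largest block 3, the block sizes (in nonincreasing order) are [3].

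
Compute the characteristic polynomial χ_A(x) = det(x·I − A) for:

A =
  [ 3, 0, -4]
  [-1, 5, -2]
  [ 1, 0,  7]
x^3 - 15*x^2 + 75*x - 125

Expanding det(x·I − A) (e.g. by cofactor expansion or by noting that A is similar to its Jordan form J, which has the same characteristic polynomial as A) gives
  χ_A(x) = x^3 - 15*x^2 + 75*x - 125
which factors as (x - 5)^3. The eigenvalues (with algebraic multiplicities) are λ = 5 with multiplicity 3.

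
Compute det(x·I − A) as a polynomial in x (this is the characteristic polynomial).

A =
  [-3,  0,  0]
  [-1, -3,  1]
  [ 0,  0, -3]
x^3 + 9*x^2 + 27*x + 27

Expanding det(x·I − A) (e.g. by cofactor expansion or by noting that A is similar to its Jordan form J, which has the same characteristic polynomial as A) gives
  χ_A(x) = x^3 + 9*x^2 + 27*x + 27
which factors as (x + 3)^3. The eigenvalues (with algebraic multiplicities) are λ = -3 with multiplicity 3.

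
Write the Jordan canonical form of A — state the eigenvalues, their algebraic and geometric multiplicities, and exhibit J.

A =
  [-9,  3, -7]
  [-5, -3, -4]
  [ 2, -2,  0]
J_3(-4)

The characteristic polynomial is
  det(x·I − A) = x^3 + 12*x^2 + 48*x + 64 = (x + 4)^3

Eigenvalues and multiplicities (the geometric multiplicity of λ is n − rank(A − λI), which equals the number of Jordan blocks for λ):
  λ = -4: algebraic multiplicity = 3, geometric multiplicity = 1

Determining the block sizes for each eigenvalue:
  λ = -4: one block (gm = 1), so the single block has size am = 3 → block sizes [3]

Assembling the blocks gives a Jordan form
J =
  [-4,  1,  0]
  [ 0, -4,  1]
  [ 0,  0, -4]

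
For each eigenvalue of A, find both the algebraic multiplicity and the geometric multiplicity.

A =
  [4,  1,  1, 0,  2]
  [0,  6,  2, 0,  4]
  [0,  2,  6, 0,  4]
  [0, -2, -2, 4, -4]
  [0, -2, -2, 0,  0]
λ = 4: alg = 5, geom = 4

Step 1 — factor the characteristic polynomial to read off the algebraic multiplicities:
  χ_A(x) = (x - 4)^5

Step 2 — compute geometric multiplicities via the rank-nullity identity g(λ) = n − rank(A − λI):
  rank(A − (4)·I) = 1, so dim ker(A − (4)·I) = n − 1 = 4

Summary:
  λ = 4: algebraic multiplicity = 5, geometric multiplicity = 4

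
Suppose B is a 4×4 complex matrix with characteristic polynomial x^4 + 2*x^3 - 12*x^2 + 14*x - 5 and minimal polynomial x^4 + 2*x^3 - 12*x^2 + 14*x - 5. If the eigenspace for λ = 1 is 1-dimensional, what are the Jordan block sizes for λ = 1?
Block sizes for λ = 1: [3]

Step 1 — from the characteristic polynomial, algebraic multiplicity of λ = 1 is 3. From dim ker(B − (1)·I) = 1, there are exactly 1 Jordan blocks for λ = 1.
Step 2 — from the minimal polynomial, the factor (x − 1)^3 tells us the largest block for λ = 1 has size 3.
Step 3 — with total size 3, 1 blocks, and largest block 3, the block sizes (in nonincreasing order) are [3].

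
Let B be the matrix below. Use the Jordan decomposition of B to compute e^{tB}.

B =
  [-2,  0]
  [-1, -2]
e^{tB} =
  [exp(-2*t), 0]
  [-t*exp(-2*t), exp(-2*t)]

Strategy: write B = P · J · P⁻¹ where J is a Jordan canonical form, so e^{tB} = P · e^{tJ} · P⁻¹, and e^{tJ} can be computed block-by-block.

B has Jordan form
J =
  [-2,  1]
  [ 0, -2]
(up to reordering of blocks).

Per-block formulas:
  For a 2×2 Jordan block J_2(-2): exp(t · J_2(-2)) = e^(-2t)·(I + t·N), where N is the 2×2 nilpotent shift.

After assembling e^{tJ} and conjugating by P, we get:

e^{tB} =
  [exp(-2*t), 0]
  [-t*exp(-2*t), exp(-2*t)]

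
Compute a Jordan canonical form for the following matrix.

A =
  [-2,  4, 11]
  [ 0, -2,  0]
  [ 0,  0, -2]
J_2(-2) ⊕ J_1(-2)

The characteristic polynomial is
  det(x·I − A) = x^3 + 6*x^2 + 12*x + 8 = (x + 2)^3

Eigenvalues and multiplicities (the geometric multiplicity of λ is n − rank(A − λI), which equals the number of Jordan blocks for λ):
  λ = -2: algebraic multiplicity = 3, geometric multiplicity = 2

Determining the block sizes for each eigenvalue:
  λ = -2: 2 blocks summing to 3 forces exactly one block of size 2 and the rest size 1 → block sizes [2, 1]

Assembling the blocks gives a Jordan form
J =
  [-2,  1,  0]
  [ 0, -2,  0]
  [ 0,  0, -2]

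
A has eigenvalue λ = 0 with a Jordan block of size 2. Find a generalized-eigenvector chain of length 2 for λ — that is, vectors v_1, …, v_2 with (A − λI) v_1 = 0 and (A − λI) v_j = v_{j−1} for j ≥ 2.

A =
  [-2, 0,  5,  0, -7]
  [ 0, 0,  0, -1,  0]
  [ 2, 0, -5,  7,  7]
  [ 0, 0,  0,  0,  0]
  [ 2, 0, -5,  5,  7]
A Jordan chain for λ = 0 of length 2:
v_1 = (-2, 0, 2, 0, 2)ᵀ
v_2 = (1, 0, 0, 0, 0)ᵀ

Let N = A − (0)·I. We want v_2 with N^2 v_2 = 0 but N^1 v_2 ≠ 0; then v_{j-1} := N · v_j for j = 2, …, 2.

Pick v_2 = (1, 0, 0, 0, 0)ᵀ.
Then v_1 = N · v_2 = (-2, 0, 2, 0, 2)ᵀ.

Sanity check: (A − (0)·I) v_1 = (0, 0, 0, 0, 0)ᵀ = 0. ✓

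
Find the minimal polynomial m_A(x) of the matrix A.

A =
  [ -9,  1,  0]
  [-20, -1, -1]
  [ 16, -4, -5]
x^3 + 15*x^2 + 75*x + 125

The characteristic polynomial is χ_A(x) = (x + 5)^3, so the eigenvalues are known. The minimal polynomial is
  m_A(x) = Π_λ (x − λ)^{k_λ}
where k_λ is the size of the *largest* Jordan block for λ (equivalently, the smallest k with (A − λI)^k v = 0 for every generalised eigenvector v of λ).

  λ = -5: largest Jordan block has size 3, contributing (x + 5)^3

So m_A(x) = (x + 5)^3 = x^3 + 15*x^2 + 75*x + 125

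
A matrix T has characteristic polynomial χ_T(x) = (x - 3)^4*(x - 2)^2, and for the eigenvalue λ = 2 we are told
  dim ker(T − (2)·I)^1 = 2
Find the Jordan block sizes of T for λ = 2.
Block sizes for λ = 2: [1, 1]

From the dimensions of kernels of powers, the number of Jordan blocks of size at least j is d_j − d_{j−1} where d_j = dim ker(N^j) (with d_0 = 0). Computing the differences gives [2].
The number of blocks of size exactly k is (#blocks of size ≥ k) − (#blocks of size ≥ k + 1), so the partition is: 2 block(s) of size 1.
In nonincreasing order the block sizes are [1, 1].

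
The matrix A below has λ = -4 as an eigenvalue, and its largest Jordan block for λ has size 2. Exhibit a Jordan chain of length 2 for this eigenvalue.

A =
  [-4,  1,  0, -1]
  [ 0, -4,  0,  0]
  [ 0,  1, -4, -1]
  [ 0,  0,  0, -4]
A Jordan chain for λ = -4 of length 2:
v_1 = (1, 0, 1, 0)ᵀ
v_2 = (0, 1, 0, 0)ᵀ

Let N = A − (-4)·I. We want v_2 with N^2 v_2 = 0 but N^1 v_2 ≠ 0; then v_{j-1} := N · v_j for j = 2, …, 2.

Pick v_2 = (0, 1, 0, 0)ᵀ.
Then v_1 = N · v_2 = (1, 0, 1, 0)ᵀ.

Sanity check: (A − (-4)·I) v_1 = (0, 0, 0, 0)ᵀ = 0. ✓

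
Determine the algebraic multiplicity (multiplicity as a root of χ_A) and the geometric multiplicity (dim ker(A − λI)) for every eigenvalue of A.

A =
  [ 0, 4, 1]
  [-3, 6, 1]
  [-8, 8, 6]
λ = 4: alg = 3, geom = 1

Step 1 — factor the characteristic polynomial to read off the algebraic multiplicities:
  χ_A(x) = (x - 4)^3

Step 2 — compute geometric multiplicities via the rank-nullity identity g(λ) = n − rank(A − λI):
  rank(A − (4)·I) = 2, so dim ker(A − (4)·I) = n − 2 = 1

Summary:
  λ = 4: algebraic multiplicity = 3, geometric multiplicity = 1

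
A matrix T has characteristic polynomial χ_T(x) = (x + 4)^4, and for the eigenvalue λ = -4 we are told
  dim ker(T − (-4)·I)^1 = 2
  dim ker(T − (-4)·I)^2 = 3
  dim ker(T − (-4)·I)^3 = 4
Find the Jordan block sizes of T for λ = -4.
Block sizes for λ = -4: [3, 1]

From the dimensions of kernels of powers, the number of Jordan blocks of size at least j is d_j − d_{j−1} where d_j = dim ker(N^j) (with d_0 = 0). Computing the differences gives [2, 1, 1].
The number of blocks of size exactly k is (#blocks of size ≥ k) − (#blocks of size ≥ k + 1), so the partition is: 1 block(s) of size 1, 1 block(s) of size 3.
In nonincreasing order the block sizes are [3, 1].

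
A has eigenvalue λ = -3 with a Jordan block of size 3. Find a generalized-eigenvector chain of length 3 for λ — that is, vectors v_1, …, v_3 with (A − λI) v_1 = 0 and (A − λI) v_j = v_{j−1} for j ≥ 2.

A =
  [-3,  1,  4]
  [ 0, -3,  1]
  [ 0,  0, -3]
A Jordan chain for λ = -3 of length 3:
v_1 = (1, 0, 0)ᵀ
v_2 = (4, 1, 0)ᵀ
v_3 = (0, 0, 1)ᵀ

Let N = A − (-3)·I. We want v_3 with N^3 v_3 = 0 but N^2 v_3 ≠ 0; then v_{j-1} := N · v_j for j = 3, …, 2.

Pick v_3 = (0, 0, 1)ᵀ.
Then v_2 = N · v_3 = (4, 1, 0)ᵀ.
Then v_1 = N · v_2 = (1, 0, 0)ᵀ.

Sanity check: (A − (-3)·I) v_1 = (0, 0, 0)ᵀ = 0. ✓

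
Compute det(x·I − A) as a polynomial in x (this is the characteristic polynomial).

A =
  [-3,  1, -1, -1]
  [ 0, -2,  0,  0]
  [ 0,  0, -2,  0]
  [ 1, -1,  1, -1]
x^4 + 8*x^3 + 24*x^2 + 32*x + 16

Expanding det(x·I − A) (e.g. by cofactor expansion or by noting that A is similar to its Jordan form J, which has the same characteristic polynomial as A) gives
  χ_A(x) = x^4 + 8*x^3 + 24*x^2 + 32*x + 16
which factors as (x + 2)^4. The eigenvalues (with algebraic multiplicities) are λ = -2 with multiplicity 4.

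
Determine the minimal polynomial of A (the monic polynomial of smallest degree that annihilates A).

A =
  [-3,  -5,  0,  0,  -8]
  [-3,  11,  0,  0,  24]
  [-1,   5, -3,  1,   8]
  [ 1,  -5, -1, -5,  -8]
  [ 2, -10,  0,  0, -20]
x^2 + 8*x + 16

The characteristic polynomial is χ_A(x) = (x + 4)^5, so the eigenvalues are known. The minimal polynomial is
  m_A(x) = Π_λ (x − λ)^{k_λ}
where k_λ is the size of the *largest* Jordan block for λ (equivalently, the smallest k with (A − λI)^k v = 0 for every generalised eigenvector v of λ).

  λ = -4: largest Jordan block has size 2, contributing (x + 4)^2

So m_A(x) = (x + 4)^2 = x^2 + 8*x + 16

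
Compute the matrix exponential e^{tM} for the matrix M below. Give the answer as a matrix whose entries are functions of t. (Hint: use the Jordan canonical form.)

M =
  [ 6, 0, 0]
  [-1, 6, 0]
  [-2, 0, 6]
e^{tM} =
  [exp(6*t), 0, 0]
  [-t*exp(6*t), exp(6*t), 0]
  [-2*t*exp(6*t), 0, exp(6*t)]

Strategy: write M = P · J · P⁻¹ where J is a Jordan canonical form, so e^{tM} = P · e^{tJ} · P⁻¹, and e^{tJ} can be computed block-by-block.

M has Jordan form
J =
  [6, 1, 0]
  [0, 6, 0]
  [0, 0, 6]
(up to reordering of blocks).

Per-block formulas:
  For a 1×1 block at λ = 6: exp(t · [6]) = [e^(6t)].
  For a 2×2 Jordan block J_2(6): exp(t · J_2(6)) = e^(6t)·(I + t·N), where N is the 2×2 nilpotent shift.

After assembling e^{tJ} and conjugating by P, we get:

e^{tM} =
  [exp(6*t), 0, 0]
  [-t*exp(6*t), exp(6*t), 0]
  [-2*t*exp(6*t), 0, exp(6*t)]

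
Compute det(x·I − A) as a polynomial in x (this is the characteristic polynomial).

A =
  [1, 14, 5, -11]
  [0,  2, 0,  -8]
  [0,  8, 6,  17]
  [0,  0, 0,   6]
x^4 - 15*x^3 + 74*x^2 - 132*x + 72

Expanding det(x·I − A) (e.g. by cofactor expansion or by noting that A is similar to its Jordan form J, which has the same characteristic polynomial as A) gives
  χ_A(x) = x^4 - 15*x^3 + 74*x^2 - 132*x + 72
which factors as (x - 6)^2*(x - 2)*(x - 1). The eigenvalues (with algebraic multiplicities) are λ = 1 with multiplicity 1, λ = 2 with multiplicity 1, λ = 6 with multiplicity 2.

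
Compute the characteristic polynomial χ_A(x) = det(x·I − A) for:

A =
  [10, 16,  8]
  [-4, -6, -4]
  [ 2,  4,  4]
x^3 - 8*x^2 + 20*x - 16

Expanding det(x·I − A) (e.g. by cofactor expansion or by noting that A is similar to its Jordan form J, which has the same characteristic polynomial as A) gives
  χ_A(x) = x^3 - 8*x^2 + 20*x - 16
which factors as (x - 4)*(x - 2)^2. The eigenvalues (with algebraic multiplicities) are λ = 2 with multiplicity 2, λ = 4 with multiplicity 1.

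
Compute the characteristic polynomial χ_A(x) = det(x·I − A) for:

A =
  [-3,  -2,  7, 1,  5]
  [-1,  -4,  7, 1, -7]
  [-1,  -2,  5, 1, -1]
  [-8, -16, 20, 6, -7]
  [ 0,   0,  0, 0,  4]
x^5 - 8*x^4 + 4*x^3 + 80*x^2 - 64*x - 256

Expanding det(x·I − A) (e.g. by cofactor expansion or by noting that A is similar to its Jordan form J, which has the same characteristic polynomial as A) gives
  χ_A(x) = x^5 - 8*x^4 + 4*x^3 + 80*x^2 - 64*x - 256
which factors as (x - 4)^3*(x + 2)^2. The eigenvalues (with algebraic multiplicities) are λ = -2 with multiplicity 2, λ = 4 with multiplicity 3.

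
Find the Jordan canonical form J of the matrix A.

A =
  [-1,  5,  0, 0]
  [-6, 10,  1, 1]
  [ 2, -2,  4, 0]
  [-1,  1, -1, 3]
J_3(4) ⊕ J_1(4)

The characteristic polynomial is
  det(x·I − A) = x^4 - 16*x^3 + 96*x^2 - 256*x + 256 = (x - 4)^4

Eigenvalues and multiplicities (the geometric multiplicity of λ is n − rank(A − λI), which equals the number of Jordan blocks for λ):
  λ = 4: algebraic multiplicity = 4, geometric multiplicity = 2

Determining the block sizes for each eigenvalue:
  λ = 4: with am = 4 and gm = 2, the partition is not yet determined (e.g. several partitions of 4 into 2 parts exist). Let N = A − (4)·I. Computing rank(N^1) = 2, rank(N^2) = 1, rank(N^3) = 0; the number of blocks of size ≥ j is rank(N^{j−1}) − rank(N^j), giving [2, 1, 1]. So we have 1 block(s) of size 3, 1 block(s) of size 1 → block sizes [3, 1]

Assembling the blocks gives a Jordan form
J =
  [4, 1, 0, 0]
  [0, 4, 1, 0]
  [0, 0, 4, 0]
  [0, 0, 0, 4]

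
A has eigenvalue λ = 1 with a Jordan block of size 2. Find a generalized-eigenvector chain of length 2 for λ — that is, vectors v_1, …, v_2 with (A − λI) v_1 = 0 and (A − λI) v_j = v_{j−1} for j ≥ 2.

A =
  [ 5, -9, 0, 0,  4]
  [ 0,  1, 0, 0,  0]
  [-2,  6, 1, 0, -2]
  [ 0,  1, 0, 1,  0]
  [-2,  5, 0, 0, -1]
A Jordan chain for λ = 1 of length 2:
v_1 = (-1, 0, 2, 1, 1)ᵀ
v_2 = (2, 1, 0, 0, 0)ᵀ

Let N = A − (1)·I. We want v_2 with N^2 v_2 = 0 but N^1 v_2 ≠ 0; then v_{j-1} := N · v_j for j = 2, …, 2.

Pick v_2 = (2, 1, 0, 0, 0)ᵀ.
Then v_1 = N · v_2 = (-1, 0, 2, 1, 1)ᵀ.

Sanity check: (A − (1)·I) v_1 = (0, 0, 0, 0, 0)ᵀ = 0. ✓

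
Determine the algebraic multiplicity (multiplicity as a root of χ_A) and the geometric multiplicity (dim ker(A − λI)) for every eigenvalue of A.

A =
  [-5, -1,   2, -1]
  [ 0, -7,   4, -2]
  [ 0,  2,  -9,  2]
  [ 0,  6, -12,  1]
λ = -5: alg = 4, geom = 3

Step 1 — factor the characteristic polynomial to read off the algebraic multiplicities:
  χ_A(x) = (x + 5)^4

Step 2 — compute geometric multiplicities via the rank-nullity identity g(λ) = n − rank(A − λI):
  rank(A − (-5)·I) = 1, so dim ker(A − (-5)·I) = n − 1 = 3

Summary:
  λ = -5: algebraic multiplicity = 4, geometric multiplicity = 3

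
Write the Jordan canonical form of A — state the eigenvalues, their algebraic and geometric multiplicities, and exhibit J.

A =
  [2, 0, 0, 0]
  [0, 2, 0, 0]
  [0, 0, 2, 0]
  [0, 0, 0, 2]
J_1(2) ⊕ J_1(2) ⊕ J_1(2) ⊕ J_1(2)

The characteristic polynomial is
  det(x·I − A) = x^4 - 8*x^3 + 24*x^2 - 32*x + 16 = (x - 2)^4

Eigenvalues and multiplicities (the geometric multiplicity of λ is n − rank(A − λI), which equals the number of Jordan blocks for λ):
  λ = 2: algebraic multiplicity = 4, geometric multiplicity = 4

Determining the block sizes for each eigenvalue:
  λ = 2: gm = am = 4, so every block has size 1 → block sizes [1, 1, 1, 1]

Assembling the blocks gives a Jordan form
J =
  [2, 0, 0, 0]
  [0, 2, 0, 0]
  [0, 0, 2, 0]
  [0, 0, 0, 2]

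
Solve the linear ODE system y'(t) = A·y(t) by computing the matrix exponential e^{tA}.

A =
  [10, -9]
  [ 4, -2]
e^{tA} =
  [6*t*exp(4*t) + exp(4*t), -9*t*exp(4*t)]
  [4*t*exp(4*t), -6*t*exp(4*t) + exp(4*t)]

Strategy: write A = P · J · P⁻¹ where J is a Jordan canonical form, so e^{tA} = P · e^{tJ} · P⁻¹, and e^{tJ} can be computed block-by-block.

A has Jordan form
J =
  [4, 1]
  [0, 4]
(up to reordering of blocks).

Per-block formulas:
  For a 2×2 Jordan block J_2(4): exp(t · J_2(4)) = e^(4t)·(I + t·N), where N is the 2×2 nilpotent shift.

After assembling e^{tJ} and conjugating by P, we get:

e^{tA} =
  [6*t*exp(4*t) + exp(4*t), -9*t*exp(4*t)]
  [4*t*exp(4*t), -6*t*exp(4*t) + exp(4*t)]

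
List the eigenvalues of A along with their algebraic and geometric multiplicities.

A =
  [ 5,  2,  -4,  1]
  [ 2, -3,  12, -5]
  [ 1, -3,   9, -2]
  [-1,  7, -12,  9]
λ = 5: alg = 4, geom = 2

Step 1 — factor the characteristic polynomial to read off the algebraic multiplicities:
  χ_A(x) = (x - 5)^4

Step 2 — compute geometric multiplicities via the rank-nullity identity g(λ) = n − rank(A − λI):
  rank(A − (5)·I) = 2, so dim ker(A − (5)·I) = n − 2 = 2

Summary:
  λ = 5: algebraic multiplicity = 4, geometric multiplicity = 2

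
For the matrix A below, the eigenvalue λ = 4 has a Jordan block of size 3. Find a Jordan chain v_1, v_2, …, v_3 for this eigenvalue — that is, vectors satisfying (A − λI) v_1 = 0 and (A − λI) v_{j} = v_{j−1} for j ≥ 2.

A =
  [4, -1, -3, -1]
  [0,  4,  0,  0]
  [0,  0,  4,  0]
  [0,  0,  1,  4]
A Jordan chain for λ = 4 of length 3:
v_1 = (-1, 0, 0, 0)ᵀ
v_2 = (-3, 0, 0, 1)ᵀ
v_3 = (0, 0, 1, 0)ᵀ

Let N = A − (4)·I. We want v_3 with N^3 v_3 = 0 but N^2 v_3 ≠ 0; then v_{j-1} := N · v_j for j = 3, …, 2.

Pick v_3 = (0, 0, 1, 0)ᵀ.
Then v_2 = N · v_3 = (-3, 0, 0, 1)ᵀ.
Then v_1 = N · v_2 = (-1, 0, 0, 0)ᵀ.

Sanity check: (A − (4)·I) v_1 = (0, 0, 0, 0)ᵀ = 0. ✓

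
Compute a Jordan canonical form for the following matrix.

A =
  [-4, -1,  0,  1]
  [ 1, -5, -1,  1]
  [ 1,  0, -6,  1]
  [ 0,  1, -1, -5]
J_2(-5) ⊕ J_2(-5)

The characteristic polynomial is
  det(x·I − A) = x^4 + 20*x^3 + 150*x^2 + 500*x + 625 = (x + 5)^4

Eigenvalues and multiplicities (the geometric multiplicity of λ is n − rank(A − λI), which equals the number of Jordan blocks for λ):
  λ = -5: algebraic multiplicity = 4, geometric multiplicity = 2

Determining the block sizes for each eigenvalue:
  λ = -5: with am = 4 and gm = 2, the partition is not yet determined (e.g. several partitions of 4 into 2 parts exist). Let N = A − (-5)·I. Computing rank(N^1) = 2, rank(N^2) = 0; the number of blocks of size ≥ j is rank(N^{j−1}) − rank(N^j), giving [2, 2]. So we have 2 block(s) of size 2 → block sizes [2, 2]

Assembling the blocks gives a Jordan form
J =
  [-5,  1,  0,  0]
  [ 0, -5,  0,  0]
  [ 0,  0, -5,  1]
  [ 0,  0,  0, -5]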